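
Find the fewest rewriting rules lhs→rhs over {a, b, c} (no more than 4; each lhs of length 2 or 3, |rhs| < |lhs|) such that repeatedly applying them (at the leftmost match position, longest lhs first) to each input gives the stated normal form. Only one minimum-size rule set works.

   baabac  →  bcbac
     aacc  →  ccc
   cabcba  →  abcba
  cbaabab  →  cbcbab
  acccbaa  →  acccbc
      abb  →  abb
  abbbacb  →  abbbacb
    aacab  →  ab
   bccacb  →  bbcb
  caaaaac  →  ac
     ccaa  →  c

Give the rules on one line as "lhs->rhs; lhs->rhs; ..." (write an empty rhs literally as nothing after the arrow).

  | baabac => bcbac
  | aacc => ccc
  | cabcba => abcba
  | cbaabab => cbcbab

aa->c; bca->bb; ca->a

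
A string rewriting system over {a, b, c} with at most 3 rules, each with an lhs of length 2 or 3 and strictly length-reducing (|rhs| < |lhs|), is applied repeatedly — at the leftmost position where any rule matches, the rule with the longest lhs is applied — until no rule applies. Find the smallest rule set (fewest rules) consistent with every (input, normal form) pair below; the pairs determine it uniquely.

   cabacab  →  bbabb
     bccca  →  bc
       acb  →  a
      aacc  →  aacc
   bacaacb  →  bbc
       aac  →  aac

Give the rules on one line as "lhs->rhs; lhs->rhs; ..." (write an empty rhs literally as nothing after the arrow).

aba->bc; ca->b; cb->

  | cabacab => bbacab => bbabb
  | bccca => bccb => bc
  | acb => a
  | aacc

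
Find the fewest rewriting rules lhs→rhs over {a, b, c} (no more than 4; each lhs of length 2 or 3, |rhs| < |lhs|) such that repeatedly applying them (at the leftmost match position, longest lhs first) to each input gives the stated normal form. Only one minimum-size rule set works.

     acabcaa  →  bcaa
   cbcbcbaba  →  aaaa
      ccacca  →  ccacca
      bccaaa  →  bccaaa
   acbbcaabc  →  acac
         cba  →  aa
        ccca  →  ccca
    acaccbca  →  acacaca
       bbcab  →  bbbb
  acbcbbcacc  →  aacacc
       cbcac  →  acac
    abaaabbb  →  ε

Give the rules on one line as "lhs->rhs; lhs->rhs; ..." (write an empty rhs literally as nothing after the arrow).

  | acabcaa => abbcaa => bcaa
  | cbcbcbaba => acbcbaba => aacbaba => aaaaba => aaaa
  | ccacca
  | bccaaa

ab->; cab->bb; cb->a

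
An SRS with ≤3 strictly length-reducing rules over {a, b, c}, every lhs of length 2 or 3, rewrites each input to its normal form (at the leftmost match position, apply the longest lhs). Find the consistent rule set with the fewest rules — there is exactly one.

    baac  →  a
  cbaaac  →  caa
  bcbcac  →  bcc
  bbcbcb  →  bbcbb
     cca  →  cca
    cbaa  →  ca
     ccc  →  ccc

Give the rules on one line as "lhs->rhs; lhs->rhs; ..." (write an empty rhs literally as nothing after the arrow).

  | baac => ac => a
  | cbaaac => caac => caa
  | bcbcac => bcbac => bcc
  | bbcbcb => bbcbb

ac->a; ba->; cbc->cb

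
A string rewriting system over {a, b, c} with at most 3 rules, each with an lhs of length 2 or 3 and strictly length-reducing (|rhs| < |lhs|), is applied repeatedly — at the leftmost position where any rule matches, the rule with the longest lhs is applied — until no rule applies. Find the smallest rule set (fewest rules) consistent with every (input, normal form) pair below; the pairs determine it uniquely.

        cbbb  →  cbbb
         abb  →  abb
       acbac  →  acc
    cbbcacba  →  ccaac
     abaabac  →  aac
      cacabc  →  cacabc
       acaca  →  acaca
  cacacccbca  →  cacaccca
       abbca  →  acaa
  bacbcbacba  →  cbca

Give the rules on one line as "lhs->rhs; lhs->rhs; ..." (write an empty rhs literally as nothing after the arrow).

ba->; bbc->ca; ccb->c

  | cbbb
  | abb
  | acbac => acc
  | cbbcacba => ccaacba => ccaac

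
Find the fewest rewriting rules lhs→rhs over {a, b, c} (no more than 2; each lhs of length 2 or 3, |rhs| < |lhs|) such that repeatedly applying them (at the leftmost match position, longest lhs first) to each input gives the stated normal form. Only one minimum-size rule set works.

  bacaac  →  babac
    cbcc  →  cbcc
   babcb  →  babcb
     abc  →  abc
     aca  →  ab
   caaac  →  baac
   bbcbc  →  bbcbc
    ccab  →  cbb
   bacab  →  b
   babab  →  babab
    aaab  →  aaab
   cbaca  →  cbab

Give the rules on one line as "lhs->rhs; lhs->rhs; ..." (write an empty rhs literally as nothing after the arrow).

abb->; ca->b

  | bacaac => babac
  | cbcc
  | babcb
  | abc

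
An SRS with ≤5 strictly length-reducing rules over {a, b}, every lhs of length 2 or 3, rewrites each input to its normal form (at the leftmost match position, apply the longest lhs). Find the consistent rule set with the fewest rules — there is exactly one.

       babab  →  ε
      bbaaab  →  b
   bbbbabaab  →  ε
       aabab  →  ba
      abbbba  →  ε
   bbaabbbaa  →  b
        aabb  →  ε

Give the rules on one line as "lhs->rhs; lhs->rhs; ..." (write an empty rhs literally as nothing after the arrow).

  | babab => baab => bb => ε
  | bbaaab => bbaab => bbab => bbb => b
  | bbbbabaab => bbabaab => bbbaab => baab => bb => ε
  | aabab => bab => ba

aa->; ab->a; bb->; bba->bb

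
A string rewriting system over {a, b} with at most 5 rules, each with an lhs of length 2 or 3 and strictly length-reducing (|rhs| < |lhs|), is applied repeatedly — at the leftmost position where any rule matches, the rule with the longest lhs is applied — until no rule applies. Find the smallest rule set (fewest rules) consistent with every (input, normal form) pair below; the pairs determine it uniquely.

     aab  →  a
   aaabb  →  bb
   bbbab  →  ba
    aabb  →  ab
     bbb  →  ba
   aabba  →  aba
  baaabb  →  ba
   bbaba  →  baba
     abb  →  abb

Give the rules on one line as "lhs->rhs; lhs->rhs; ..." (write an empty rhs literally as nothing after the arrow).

aaa->; aab->a; bba->ba; bbb->ba

  | aab => a
  | aaabb => bb
  | bbbab => baab => ba
  | aabb => ab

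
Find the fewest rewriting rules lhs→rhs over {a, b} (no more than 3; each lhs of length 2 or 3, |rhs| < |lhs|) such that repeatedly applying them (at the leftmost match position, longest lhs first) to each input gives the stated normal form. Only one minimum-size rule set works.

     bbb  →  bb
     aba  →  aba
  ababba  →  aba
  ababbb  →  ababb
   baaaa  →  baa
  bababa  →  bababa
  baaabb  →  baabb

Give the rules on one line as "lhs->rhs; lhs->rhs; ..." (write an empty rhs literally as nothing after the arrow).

  | bbb => bb
  | aba
  | ababba => aba
  | ababbb => ababb

aaa->aa; bba->; bbb->bb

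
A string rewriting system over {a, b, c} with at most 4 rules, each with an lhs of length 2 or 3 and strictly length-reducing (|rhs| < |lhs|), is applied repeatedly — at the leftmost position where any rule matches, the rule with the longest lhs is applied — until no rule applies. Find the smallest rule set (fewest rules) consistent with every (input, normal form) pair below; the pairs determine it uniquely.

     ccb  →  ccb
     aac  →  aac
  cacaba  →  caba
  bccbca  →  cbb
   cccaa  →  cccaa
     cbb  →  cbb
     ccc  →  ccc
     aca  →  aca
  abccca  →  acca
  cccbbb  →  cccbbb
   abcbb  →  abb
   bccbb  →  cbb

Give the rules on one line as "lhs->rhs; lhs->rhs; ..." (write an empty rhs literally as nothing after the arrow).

  | ccb
  | aac
  | cacaba => caba
  | bccbca => cbca => cbb

bc->; bca->bb; cac->c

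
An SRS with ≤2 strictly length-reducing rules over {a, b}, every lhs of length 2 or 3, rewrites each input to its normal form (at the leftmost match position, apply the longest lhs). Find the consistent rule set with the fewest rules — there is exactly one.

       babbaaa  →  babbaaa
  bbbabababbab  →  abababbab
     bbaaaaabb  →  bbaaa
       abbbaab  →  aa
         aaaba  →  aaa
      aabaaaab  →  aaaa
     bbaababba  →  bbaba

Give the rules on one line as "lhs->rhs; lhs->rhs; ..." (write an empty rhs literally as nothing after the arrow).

  | babbaaa
  | bbbabababbab => abababbab
  | bbaaaaabb => bbaaaab => bbaaa
  | abbbaab => aaab => aa

aab->a; bbb->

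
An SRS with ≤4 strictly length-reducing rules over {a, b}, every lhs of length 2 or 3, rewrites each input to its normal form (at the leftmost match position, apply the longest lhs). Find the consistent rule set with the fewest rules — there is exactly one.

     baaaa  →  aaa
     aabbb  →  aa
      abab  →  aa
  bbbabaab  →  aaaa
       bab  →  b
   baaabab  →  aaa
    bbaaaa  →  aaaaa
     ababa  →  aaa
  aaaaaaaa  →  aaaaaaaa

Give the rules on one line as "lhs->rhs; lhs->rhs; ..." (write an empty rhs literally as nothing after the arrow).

ab->a; ba->; bb->a

  | baaaa => aaa
  | aabbb => aabb => aab => aa
  | abab => aab => aa
  | bbbabaab => ababaab => aabaab => aaaab => aaaa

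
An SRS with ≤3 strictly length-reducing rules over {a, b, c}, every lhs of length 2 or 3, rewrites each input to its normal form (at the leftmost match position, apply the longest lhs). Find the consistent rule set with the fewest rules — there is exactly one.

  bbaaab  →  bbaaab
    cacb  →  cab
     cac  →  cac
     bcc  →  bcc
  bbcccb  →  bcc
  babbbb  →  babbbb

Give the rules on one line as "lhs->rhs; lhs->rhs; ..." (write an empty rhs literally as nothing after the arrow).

  | bbaaab
  | cacb => cab
  | cac
  | bcc

bcb->cc; cb->b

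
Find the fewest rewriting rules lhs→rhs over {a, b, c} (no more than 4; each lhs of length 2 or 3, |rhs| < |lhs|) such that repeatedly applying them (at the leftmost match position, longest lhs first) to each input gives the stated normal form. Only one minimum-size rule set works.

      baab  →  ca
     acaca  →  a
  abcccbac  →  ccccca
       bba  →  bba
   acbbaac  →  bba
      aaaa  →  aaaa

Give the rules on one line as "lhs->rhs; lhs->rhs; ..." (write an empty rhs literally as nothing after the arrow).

ab->c; ac->; bac->ca

  | baab => bac => ca
  | acaca => aca => a
  | abcccbac => ccccbac => ccccca
  | bba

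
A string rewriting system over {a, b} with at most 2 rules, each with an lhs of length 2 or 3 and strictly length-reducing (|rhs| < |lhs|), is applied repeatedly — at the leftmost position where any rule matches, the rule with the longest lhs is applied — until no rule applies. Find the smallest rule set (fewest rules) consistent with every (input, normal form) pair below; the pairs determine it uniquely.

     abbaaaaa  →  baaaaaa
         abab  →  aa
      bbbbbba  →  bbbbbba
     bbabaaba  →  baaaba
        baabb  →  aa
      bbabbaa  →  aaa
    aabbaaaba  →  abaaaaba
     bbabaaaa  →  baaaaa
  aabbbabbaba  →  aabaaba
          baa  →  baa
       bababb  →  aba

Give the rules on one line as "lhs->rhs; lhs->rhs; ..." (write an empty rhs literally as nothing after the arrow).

  | abbaaaaa => baaaaaa
  | abab => aa
  | bbbbbba
  | bbabaaba => baaaba

abb->ba; bab->a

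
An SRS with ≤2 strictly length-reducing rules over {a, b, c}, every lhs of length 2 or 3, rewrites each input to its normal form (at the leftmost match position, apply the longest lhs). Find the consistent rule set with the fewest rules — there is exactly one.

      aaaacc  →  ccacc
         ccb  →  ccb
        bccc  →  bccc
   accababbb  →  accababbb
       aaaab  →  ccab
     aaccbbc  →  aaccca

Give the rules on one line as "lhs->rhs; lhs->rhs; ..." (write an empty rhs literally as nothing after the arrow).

  | aaaacc => ccacc
  | ccb
  | bccc
  | accababbb

aaa->cc; bbc->ca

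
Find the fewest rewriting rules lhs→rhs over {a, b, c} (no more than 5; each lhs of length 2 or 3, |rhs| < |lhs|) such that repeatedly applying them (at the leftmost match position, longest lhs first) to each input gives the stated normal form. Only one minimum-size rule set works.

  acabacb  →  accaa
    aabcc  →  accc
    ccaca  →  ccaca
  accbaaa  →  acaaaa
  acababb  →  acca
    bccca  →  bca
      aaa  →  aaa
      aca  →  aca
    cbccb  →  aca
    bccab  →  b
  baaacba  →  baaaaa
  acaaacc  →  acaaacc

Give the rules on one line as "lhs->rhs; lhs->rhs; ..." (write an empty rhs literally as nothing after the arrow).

ab->c; bab->b; bcc->b; cb->a

  | acabacb => accacb => accaa
  | aabcc => accc
  | ccaca
  | accbaaa => acaaaa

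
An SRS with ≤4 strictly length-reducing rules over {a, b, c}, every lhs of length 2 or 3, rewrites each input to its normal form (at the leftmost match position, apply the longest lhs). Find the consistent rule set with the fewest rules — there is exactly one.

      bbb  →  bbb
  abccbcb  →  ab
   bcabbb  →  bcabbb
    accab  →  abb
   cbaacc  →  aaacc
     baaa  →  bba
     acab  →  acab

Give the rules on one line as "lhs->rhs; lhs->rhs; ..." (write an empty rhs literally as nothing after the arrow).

baa->bb; caa->; cb->a; cca->b

  | bbb
  | abccbcb => abcacb => abcaa => ab
  | bcabbb
  | accab => abb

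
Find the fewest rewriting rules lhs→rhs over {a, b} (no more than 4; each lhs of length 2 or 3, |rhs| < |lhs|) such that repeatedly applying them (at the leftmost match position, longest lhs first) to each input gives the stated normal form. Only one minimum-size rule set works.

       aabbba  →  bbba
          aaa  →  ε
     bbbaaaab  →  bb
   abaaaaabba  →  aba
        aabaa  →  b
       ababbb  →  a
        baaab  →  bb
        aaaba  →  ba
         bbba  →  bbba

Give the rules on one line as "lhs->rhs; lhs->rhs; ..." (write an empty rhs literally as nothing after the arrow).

  | aabbba => bbba
  | aaa => ε
  | bbbaaaab => bbbab => bb
  | abaaaaabba => abaabba => abbba => aba

aa->; aaa->; abb->a; bab->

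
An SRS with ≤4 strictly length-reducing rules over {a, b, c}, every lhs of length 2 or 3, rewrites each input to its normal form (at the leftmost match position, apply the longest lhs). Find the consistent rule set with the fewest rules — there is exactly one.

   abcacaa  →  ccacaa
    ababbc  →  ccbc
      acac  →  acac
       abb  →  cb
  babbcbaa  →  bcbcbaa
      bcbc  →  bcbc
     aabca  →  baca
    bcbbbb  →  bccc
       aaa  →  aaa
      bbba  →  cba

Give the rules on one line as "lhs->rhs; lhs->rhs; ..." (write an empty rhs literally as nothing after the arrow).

aab->ba; ab->c; bb->c

  | abcacaa => ccacaa
  | ababbc => cabbc => ccbc
  | acac
  | abb => cb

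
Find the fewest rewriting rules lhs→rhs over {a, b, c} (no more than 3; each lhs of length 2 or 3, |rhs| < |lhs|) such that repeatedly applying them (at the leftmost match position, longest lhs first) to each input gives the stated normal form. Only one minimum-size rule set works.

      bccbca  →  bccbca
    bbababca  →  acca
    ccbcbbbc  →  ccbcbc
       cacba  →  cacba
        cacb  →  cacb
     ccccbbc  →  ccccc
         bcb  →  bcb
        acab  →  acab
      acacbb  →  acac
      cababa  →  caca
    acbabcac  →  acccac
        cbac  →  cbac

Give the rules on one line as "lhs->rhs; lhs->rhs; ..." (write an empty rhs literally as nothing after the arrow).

  | bccbca
  | bbababca => ababca => acca
  | ccbcbbbc => ccbcbc
  | cacba

bab->c; bb->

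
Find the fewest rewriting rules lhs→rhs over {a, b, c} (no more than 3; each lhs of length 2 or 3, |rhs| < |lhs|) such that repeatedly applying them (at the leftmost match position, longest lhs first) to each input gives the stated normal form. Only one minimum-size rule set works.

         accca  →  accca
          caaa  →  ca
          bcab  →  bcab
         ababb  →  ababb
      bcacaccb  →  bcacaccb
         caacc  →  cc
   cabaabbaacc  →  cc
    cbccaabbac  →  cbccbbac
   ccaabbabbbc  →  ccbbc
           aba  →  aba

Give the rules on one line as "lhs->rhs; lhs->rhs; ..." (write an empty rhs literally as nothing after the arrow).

  | accca
  | caaa => ca
  | bcab
  | ababb

aa->; aac->; bbb->ac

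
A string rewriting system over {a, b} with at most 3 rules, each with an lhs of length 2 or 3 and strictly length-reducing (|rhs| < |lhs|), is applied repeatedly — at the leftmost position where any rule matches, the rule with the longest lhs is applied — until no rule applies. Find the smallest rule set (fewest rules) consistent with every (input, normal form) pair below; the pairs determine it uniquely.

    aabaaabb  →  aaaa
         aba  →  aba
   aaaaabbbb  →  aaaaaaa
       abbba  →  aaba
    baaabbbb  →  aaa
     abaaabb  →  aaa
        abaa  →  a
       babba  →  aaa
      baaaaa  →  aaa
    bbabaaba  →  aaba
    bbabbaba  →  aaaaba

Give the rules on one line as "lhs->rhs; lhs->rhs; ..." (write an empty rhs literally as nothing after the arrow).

baa->; bab->ab; bb->a

  | aabaaabb => aaabb => aaaa
  | aba
  | aaaaabbbb => aaaaaabb => aaaaaaa
  | abbba => aaba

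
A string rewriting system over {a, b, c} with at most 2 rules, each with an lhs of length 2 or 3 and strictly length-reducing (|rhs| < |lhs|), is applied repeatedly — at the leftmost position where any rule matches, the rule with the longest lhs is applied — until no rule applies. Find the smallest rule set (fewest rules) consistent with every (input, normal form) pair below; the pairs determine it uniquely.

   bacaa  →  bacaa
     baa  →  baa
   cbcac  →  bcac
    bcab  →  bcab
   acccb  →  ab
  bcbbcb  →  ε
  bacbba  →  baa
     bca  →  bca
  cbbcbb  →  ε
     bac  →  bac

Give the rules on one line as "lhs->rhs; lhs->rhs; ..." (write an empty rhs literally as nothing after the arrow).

  | bacaa
  | baa
  | cbcac => bcac
  | bcab

bb->; cb->b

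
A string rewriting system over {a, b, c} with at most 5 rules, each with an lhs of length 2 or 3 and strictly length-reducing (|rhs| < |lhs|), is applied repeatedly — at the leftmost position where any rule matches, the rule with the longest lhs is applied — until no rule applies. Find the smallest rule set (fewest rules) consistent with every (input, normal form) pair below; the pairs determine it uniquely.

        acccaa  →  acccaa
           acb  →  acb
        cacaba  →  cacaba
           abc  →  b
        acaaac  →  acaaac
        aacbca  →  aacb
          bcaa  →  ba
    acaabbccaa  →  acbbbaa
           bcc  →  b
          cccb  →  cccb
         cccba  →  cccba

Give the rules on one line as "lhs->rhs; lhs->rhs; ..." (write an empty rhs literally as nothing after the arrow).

aab->bb; abc->b; bca->b; bcc->b

  | acccaa
  | acb
  | cacaba
  | abc => b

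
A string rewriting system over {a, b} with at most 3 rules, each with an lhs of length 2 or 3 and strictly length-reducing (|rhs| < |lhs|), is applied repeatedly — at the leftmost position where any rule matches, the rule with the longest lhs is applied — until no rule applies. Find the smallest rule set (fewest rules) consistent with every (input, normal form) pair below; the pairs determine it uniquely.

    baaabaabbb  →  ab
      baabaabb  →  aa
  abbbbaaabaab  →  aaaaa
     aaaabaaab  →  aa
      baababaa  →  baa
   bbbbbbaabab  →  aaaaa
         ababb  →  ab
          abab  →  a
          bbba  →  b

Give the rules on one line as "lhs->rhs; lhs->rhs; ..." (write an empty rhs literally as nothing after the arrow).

aba->b; bab->; bb->a

  | baaabaabbb => baababbb => babbbb => bbb => ab
  | baabaabb => bababb => abb => aa
  | abbbbaaabaab => aabbaaabaab => aaaaaabaab => aaaaabab => aaaabb => aaaaa
  | aaaabaaab => aaabaab => aabab => abb => aa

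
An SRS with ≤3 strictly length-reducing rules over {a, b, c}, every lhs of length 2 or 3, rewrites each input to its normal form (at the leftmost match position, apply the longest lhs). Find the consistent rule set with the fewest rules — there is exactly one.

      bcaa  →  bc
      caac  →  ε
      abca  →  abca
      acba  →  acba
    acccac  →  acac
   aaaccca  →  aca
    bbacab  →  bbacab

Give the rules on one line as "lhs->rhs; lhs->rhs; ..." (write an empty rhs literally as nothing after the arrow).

aa->; cc->

  | bcaa => bc
  | caac => cc => ε
  | abca
  | acba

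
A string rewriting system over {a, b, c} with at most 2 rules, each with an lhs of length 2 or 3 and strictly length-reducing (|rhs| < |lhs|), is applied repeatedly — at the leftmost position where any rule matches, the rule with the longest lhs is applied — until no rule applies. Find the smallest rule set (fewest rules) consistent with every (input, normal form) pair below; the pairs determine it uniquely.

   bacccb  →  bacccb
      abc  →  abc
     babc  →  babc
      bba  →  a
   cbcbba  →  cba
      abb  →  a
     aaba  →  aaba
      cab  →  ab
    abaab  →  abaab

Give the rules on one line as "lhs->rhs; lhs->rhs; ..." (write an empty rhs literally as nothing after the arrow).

  | bacccb
  | abc
  | babc
  | bba => a

bb->; ca->a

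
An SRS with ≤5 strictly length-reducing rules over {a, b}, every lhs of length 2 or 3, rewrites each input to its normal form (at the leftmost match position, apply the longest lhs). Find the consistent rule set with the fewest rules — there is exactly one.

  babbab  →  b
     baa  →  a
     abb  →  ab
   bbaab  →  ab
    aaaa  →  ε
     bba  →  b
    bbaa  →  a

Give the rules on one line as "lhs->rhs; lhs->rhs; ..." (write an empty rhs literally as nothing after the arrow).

aa->; ba->b; baa->a; bb->b

  | babbab => bbbab => bbab => bab => bb => b
  | baa => a
  | abb => ab
  | bbaab => baab => ab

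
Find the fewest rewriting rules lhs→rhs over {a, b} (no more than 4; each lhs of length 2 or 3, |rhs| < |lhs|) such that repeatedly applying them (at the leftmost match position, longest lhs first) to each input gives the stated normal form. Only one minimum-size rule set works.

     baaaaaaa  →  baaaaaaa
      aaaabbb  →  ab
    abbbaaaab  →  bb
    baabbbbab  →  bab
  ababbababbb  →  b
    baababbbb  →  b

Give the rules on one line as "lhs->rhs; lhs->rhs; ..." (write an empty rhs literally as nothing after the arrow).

  | baaaaaaa
  | aaaabbb => aabbb => bbb => ab
  | abbbaaaab => aabaaaab => baaaab => baab => bb
  | baabbbbab => bbbbbab => abbbab => aabab => bab

aab->b; bba->b; bbb->ab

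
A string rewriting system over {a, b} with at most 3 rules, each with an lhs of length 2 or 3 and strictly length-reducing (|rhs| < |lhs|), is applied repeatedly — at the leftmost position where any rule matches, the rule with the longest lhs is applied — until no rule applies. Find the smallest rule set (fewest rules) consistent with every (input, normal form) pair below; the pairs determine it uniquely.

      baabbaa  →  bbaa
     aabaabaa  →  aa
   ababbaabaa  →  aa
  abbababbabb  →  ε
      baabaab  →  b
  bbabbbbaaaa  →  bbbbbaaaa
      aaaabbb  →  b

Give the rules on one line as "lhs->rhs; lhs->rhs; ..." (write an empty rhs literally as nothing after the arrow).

aab->; abb->; bab->b

  | baabbaa => bbaa
  | aabaabaa => aabaa => aa
  | ababbaabaa => abbaabaa => aabaa => aa
  | abbababbabb => ababbabb => abbabb => abb => ε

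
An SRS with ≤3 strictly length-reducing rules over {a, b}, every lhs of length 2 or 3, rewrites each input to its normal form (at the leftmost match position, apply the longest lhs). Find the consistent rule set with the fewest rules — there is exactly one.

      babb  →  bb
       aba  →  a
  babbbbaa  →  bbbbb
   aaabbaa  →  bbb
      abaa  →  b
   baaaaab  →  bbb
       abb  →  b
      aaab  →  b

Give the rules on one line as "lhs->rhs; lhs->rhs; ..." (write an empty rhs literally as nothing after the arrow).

  | babb => bb
  | aba => a
  | babbbbaa => bbbbaa => bbbbb
  | aaabbaa => babbaa => bbaa => bbb

aa->b; ab->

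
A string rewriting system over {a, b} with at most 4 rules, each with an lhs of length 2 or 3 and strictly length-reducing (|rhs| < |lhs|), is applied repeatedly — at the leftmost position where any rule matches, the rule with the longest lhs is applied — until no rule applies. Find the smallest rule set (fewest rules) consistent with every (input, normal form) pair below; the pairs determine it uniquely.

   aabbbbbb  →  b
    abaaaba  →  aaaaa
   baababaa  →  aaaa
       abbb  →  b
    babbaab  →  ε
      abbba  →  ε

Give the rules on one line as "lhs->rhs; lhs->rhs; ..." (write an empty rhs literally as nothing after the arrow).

ab->; aba->aa; ba->; bb->b

  | aabbbbbb => abbbbb => bbbb => bbb => bb => b
  | abaaaba => aaaaba => aaaaa
  | baababaa => ababaa => aabaa => aaaa
  | abbb => bb => b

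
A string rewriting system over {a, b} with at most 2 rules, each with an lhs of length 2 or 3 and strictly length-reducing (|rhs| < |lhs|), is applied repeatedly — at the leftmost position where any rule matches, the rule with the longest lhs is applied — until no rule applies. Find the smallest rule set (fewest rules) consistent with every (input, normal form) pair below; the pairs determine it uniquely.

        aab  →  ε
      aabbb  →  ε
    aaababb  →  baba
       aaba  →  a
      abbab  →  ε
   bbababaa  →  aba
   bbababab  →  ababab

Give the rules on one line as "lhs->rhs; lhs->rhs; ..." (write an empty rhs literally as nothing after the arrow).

aa->b; bb->

  | aab => bb => ε
  | aabbb => bbbb => bb => ε
  | aaababb => bababb => baba
  | aaba => bba => a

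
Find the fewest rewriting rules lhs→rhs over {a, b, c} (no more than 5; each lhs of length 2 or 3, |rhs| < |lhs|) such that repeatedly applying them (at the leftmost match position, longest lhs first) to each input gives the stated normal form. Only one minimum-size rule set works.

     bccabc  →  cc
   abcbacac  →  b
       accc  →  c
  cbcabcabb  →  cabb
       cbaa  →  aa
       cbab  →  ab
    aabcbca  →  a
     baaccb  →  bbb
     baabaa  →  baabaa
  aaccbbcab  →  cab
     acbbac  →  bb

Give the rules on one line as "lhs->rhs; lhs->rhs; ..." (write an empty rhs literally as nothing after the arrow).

ac->; acc->cb; bc->c; cb->

  | bccabc => ccabc => ccac => cc
  | abcbacac => acbacac => bacac => bac => b
  | accc => cbc => c
  | cbcabcabb => cabcabb => cacabb => cabb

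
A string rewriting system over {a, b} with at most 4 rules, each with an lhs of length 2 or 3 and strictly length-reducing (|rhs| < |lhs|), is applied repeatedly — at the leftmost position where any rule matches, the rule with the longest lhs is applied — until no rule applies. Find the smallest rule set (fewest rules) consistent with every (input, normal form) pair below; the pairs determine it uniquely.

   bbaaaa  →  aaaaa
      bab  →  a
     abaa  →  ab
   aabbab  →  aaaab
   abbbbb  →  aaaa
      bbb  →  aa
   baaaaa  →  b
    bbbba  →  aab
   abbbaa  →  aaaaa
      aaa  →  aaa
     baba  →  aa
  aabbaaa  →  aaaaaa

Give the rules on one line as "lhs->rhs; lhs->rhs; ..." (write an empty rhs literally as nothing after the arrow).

ba->b; bb->a; bbb->aa

  | bbaaaa => aaaaa
  | bab => bb => a
  | abaa => aba => ab
  | aabbab => aaaab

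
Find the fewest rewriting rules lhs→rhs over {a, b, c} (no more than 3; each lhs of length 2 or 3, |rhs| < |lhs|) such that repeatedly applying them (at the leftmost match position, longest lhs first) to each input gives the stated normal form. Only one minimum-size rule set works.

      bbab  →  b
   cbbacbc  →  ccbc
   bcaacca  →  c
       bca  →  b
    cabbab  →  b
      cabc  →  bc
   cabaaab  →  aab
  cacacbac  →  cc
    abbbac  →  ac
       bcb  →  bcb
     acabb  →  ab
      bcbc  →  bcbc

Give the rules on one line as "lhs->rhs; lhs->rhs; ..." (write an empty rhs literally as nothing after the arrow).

ba->; bb->b; ca->

  | bbab => bab => b
  | cbbacbc => cbacbc => ccbc
  | bcaacca => bacca => cca => c
  | bca => b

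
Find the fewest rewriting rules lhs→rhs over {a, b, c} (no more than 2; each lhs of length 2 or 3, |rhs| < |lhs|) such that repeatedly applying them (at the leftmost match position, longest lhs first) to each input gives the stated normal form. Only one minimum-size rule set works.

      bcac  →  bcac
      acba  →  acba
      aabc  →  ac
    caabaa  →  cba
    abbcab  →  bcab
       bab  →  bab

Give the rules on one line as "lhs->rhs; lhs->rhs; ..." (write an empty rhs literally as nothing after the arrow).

aa->b; bb->a

  | bcac
  | acba
  | aabc => bbc => ac
  | caabaa => cbbaa => caaa => cba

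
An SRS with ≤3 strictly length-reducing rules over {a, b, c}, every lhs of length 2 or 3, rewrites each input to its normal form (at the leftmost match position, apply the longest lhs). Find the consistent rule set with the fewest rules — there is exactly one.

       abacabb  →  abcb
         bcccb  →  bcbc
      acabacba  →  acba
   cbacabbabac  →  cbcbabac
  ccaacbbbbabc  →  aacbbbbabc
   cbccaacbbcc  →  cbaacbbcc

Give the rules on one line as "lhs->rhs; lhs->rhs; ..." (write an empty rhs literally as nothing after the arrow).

  | abacabb => abaabb => abcb
  | bcccb => bcbc
  | acabacba => aabacba => cacba => acba
  | cbacabbabac => cbaabbabac => cbcbabac

aab->c; ca->a; ccb->bc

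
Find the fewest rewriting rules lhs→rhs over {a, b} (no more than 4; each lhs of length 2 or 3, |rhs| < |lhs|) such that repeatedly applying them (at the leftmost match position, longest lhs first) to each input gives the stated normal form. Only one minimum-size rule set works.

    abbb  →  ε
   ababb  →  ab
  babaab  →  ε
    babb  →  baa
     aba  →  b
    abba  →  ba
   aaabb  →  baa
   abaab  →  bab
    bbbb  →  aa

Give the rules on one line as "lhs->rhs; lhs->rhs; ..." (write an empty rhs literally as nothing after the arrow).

aaa->ba; aab->; aba->b; bb->a

  | abbb => aab => ε
  | ababb => bbb => ab
  | babaab => bbab => aab => ε
  | babb => baa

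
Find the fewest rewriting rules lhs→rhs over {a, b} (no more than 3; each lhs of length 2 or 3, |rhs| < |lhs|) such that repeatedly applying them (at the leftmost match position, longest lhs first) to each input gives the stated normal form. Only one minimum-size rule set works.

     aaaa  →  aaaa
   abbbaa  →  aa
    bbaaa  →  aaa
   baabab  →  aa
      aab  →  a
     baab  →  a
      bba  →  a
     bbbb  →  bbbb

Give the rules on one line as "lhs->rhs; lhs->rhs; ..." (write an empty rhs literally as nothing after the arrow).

  | aaaa
  | abbbaa => bbaa => baa => aa
  | bbaaa => baaa => aaa
  | baabab => aabab => aaab => aa

ab->; aba->aa; ba->a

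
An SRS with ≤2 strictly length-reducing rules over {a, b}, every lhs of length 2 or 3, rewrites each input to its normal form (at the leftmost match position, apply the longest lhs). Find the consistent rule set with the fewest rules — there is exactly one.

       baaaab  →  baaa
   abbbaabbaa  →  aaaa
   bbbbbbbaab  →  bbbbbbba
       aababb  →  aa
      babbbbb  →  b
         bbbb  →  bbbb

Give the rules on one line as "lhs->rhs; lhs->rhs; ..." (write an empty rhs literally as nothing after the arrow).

ab->; abb->a

  | baaaab => baaa
  | abbbaabbaa => abaabbaa => aabbaa => aaaa
  | bbbbbbbaab => bbbbbbba
  | aababb => aabb => aa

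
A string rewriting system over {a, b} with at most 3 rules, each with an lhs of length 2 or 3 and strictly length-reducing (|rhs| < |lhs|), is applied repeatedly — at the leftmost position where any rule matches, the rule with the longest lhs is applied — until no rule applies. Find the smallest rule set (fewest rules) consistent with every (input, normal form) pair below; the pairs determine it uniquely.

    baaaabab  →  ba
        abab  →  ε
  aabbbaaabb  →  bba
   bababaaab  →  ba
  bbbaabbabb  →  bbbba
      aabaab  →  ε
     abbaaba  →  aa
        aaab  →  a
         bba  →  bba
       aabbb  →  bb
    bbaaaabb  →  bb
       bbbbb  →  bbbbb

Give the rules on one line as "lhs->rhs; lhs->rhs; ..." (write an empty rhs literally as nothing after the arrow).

  | baaaabab => baaab => ba
  | abab => aab => ε
  | aabbbaaabb => bbaaabb => bbab => bba
  | bababaaab => baabaaab => baaab => ba

aab->; ab->a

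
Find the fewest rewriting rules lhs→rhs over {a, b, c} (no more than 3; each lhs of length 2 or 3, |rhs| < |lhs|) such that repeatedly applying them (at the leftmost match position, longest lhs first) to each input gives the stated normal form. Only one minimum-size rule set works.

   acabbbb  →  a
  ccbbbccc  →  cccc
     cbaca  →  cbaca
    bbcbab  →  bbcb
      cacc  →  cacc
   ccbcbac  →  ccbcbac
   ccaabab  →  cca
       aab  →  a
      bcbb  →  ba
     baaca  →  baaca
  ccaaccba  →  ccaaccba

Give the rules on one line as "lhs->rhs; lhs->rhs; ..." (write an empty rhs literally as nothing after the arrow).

ab->; cbb->a

  | acabbbb => acbbb => aab => a
  | ccbbbccc => cabccc => cccc
  | cbaca
  | bbcbab => bbcb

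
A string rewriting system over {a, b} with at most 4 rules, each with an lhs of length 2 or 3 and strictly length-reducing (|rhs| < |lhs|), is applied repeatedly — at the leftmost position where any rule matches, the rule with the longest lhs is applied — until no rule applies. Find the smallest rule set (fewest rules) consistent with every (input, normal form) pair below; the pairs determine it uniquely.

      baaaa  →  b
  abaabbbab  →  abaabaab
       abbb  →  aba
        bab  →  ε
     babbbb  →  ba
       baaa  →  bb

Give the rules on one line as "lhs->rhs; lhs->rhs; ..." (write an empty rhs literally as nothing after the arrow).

aaa->b; bab->; bba->b; bbb->ba

  | baaaa => bba => b
  | abaabbbab => abaabaab
  | abbb => aba
  | bab => ε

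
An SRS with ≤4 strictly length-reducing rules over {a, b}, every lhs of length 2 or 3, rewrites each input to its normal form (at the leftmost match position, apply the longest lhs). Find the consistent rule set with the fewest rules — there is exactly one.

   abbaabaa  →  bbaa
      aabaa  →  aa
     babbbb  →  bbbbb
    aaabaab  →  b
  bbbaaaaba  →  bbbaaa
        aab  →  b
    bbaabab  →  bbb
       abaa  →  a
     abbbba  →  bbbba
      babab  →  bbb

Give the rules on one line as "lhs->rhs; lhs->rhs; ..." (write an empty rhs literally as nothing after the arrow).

  | abbaabaa => bbaabaa => bbaa
  | aabaa => aa
  | babbbb => bbbbb
  | aaabaab => aaab => aab => ab => b

ab->b; aba->; bab->bb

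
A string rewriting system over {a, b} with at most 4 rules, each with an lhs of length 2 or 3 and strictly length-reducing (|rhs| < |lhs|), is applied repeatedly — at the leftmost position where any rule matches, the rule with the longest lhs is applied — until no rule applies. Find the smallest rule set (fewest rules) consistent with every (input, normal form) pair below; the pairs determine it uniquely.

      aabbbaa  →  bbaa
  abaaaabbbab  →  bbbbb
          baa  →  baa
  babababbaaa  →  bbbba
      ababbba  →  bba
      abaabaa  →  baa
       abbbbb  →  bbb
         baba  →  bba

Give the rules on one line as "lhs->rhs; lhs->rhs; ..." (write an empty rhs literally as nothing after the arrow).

  | aabbbaa => bbaa
  | abaaaabbbab => baaaabbbab => bbaabbbab => bbbbab => bbbbb
  | baa
  | babababbaaa => bbababbaaa => bbbabbaaa => bbbaaa => bbbba

aaa->ba; aab->; ab->b; abb->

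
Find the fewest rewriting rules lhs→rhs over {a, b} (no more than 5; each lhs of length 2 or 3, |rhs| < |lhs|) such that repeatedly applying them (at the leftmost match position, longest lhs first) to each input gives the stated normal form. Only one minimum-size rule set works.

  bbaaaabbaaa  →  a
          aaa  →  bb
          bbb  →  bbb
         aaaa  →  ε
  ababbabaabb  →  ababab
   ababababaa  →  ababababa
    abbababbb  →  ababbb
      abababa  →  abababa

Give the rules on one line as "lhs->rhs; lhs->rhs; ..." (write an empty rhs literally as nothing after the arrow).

  | bbaaaabbaaa => aaabbaaa => bbbbaaa => bbaa => a
  | aaa => bb
  | bbb
  | aaaa => bba => ε

aa->a; aaa->bb; aab->a; bba->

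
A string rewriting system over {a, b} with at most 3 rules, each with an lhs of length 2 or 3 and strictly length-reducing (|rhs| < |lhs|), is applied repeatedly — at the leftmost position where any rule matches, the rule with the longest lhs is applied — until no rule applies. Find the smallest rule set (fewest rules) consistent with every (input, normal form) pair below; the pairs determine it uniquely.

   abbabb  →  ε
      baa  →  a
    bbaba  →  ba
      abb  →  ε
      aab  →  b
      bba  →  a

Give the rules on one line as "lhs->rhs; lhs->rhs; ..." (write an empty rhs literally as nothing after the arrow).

  | abbabb => bbabb => abb => bb => ε
  | baa => a
  | bbaba => aba => ba
  | abb => bb => ε

ab->b; baa->a; bb->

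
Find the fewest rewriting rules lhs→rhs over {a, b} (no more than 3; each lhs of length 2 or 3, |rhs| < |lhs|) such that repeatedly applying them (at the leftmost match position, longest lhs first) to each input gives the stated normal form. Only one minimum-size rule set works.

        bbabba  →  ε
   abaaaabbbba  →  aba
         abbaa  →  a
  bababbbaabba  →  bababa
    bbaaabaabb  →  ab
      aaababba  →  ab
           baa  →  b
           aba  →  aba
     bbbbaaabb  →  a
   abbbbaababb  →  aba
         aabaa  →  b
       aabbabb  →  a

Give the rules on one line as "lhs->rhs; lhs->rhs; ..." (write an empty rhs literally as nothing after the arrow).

aa->; bb->

  | bbabba => abba => aa => ε
  | abaaaabbbba => abaabbbba => abbbbba => abbba => aba
  | abbaa => aaa => a
  | bababbbaabba => bababaabba => bababbba => bababa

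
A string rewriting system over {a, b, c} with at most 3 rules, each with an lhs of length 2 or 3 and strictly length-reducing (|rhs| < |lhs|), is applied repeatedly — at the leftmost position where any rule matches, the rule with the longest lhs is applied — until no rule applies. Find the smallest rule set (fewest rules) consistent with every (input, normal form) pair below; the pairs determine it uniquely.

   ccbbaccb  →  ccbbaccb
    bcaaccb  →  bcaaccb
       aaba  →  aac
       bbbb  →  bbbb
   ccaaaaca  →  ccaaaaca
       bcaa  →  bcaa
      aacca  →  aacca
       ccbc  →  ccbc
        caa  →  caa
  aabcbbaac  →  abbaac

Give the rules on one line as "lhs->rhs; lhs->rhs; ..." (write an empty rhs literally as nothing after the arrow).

  | ccbbaccb
  | bcaaccb
  | aaba => aac
  | bbbb

aba->ac; abc->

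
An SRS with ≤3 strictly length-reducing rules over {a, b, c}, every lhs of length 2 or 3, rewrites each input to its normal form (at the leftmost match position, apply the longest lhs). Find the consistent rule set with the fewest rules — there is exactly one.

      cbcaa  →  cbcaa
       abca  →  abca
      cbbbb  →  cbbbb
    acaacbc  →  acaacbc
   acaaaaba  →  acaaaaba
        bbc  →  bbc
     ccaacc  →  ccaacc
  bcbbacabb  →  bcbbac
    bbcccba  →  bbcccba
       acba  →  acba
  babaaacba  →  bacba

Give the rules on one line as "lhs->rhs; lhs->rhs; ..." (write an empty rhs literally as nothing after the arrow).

abb->; baa->bb

  | cbcaa
  | abca
  | cbbbb
  | acaacbc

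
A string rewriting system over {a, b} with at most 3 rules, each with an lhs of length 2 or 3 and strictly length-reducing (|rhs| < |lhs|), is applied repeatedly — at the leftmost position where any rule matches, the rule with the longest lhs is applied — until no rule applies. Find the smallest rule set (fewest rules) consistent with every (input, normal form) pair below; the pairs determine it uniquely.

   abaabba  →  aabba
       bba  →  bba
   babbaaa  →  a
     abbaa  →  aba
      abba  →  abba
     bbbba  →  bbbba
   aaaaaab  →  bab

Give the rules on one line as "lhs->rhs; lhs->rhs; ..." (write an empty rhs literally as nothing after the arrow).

aaa->ba; baa->a

  | abaabba => aabba
  | bba
  | babbaaa => babaa => baa => a
  | abbaa => aba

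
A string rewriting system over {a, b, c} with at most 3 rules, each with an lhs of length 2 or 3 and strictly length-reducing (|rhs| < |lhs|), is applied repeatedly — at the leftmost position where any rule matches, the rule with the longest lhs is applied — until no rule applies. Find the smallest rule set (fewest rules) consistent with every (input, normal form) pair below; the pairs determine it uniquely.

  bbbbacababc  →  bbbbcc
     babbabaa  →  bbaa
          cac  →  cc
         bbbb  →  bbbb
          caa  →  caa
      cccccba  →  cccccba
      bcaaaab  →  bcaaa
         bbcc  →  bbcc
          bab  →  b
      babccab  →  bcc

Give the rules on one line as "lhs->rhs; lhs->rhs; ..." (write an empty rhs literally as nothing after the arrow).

ab->; ac->c

  | bbbbacababc => bbbbcababc => bbbbcabc => bbbbcc
  | babbabaa => bbabaa => bbaa
  | cac => cc
  | bbbb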